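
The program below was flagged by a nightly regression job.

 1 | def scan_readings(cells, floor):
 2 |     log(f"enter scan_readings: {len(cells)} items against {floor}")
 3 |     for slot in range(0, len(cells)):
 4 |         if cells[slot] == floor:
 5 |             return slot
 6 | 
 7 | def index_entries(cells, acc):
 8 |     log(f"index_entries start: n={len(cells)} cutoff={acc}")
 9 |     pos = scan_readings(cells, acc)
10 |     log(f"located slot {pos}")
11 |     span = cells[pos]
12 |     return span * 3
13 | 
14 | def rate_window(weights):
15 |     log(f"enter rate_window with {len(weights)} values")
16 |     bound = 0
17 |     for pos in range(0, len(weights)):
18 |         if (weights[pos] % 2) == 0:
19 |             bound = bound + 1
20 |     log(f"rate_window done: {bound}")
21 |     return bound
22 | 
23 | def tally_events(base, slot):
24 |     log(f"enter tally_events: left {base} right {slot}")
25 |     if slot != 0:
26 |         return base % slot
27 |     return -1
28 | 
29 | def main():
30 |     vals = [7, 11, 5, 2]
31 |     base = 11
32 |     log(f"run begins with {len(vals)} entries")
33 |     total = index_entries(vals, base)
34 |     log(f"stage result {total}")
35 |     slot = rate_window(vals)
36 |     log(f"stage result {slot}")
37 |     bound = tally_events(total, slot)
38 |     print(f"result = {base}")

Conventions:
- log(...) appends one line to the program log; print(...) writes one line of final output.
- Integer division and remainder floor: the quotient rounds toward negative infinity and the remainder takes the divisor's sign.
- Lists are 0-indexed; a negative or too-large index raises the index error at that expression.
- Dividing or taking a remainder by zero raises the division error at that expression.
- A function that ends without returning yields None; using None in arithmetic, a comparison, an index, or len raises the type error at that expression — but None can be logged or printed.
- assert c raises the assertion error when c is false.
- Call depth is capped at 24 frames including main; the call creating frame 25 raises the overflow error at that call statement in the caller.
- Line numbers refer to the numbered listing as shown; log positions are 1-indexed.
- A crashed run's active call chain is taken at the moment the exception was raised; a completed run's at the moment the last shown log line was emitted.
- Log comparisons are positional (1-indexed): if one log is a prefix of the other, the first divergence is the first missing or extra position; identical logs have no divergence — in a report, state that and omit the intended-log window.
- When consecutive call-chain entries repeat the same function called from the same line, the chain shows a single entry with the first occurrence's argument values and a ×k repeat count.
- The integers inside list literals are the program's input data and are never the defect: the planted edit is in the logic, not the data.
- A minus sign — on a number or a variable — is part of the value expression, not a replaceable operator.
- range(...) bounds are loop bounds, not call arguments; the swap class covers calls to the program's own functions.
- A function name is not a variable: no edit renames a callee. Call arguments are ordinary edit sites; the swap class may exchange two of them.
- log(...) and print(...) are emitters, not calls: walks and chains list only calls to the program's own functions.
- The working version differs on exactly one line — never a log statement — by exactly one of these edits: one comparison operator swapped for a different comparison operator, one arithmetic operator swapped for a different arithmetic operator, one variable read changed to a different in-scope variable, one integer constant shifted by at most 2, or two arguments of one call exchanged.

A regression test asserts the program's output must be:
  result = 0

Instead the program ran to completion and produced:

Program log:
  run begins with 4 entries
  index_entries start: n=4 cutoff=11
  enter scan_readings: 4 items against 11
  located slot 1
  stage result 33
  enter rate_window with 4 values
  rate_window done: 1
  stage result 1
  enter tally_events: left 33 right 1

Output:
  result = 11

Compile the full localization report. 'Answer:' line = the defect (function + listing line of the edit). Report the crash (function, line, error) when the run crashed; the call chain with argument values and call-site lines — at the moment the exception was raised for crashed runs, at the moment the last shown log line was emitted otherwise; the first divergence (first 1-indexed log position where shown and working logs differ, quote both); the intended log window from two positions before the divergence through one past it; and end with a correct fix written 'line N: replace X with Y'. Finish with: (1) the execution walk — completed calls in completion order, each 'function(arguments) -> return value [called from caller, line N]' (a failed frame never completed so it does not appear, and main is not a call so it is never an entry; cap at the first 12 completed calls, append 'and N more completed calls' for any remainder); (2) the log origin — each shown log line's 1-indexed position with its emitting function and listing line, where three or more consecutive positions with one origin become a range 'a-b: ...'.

Answer: the defect is in main at line 38.
Key fact: Every logged value matches the working version; the printed result is what differs.
Call chain: main -> tally_events(33, 1) (called at line 37).
First divergence: there is none — every log position agrees.
Execution walk:
  scan_readings([7, 11, 5, 2], 11) -> 1  [called from index_entries, line 9]
  index_entries([7, 11, 5, 2], 11) -> 33  [called from main, line 33]
  rate_window([7, 11, 5, 2]) -> 1  [called from main, line 35]
  tally_events(33, 1) -> 0  [called from main, line 37]
Origin of each log line:
  1 — main, line 32
  2 — index_entries, line 8
  3 — scan_readings, line 2
  4 — index_entries, line 10
  5 — main, line 34
  6 — rate_window, line 15
  7 — rate_window, line 20
  8 — main, line 36
  9 — tally_events, line 24
A correct fix: line 38: replace `base` with `bound`.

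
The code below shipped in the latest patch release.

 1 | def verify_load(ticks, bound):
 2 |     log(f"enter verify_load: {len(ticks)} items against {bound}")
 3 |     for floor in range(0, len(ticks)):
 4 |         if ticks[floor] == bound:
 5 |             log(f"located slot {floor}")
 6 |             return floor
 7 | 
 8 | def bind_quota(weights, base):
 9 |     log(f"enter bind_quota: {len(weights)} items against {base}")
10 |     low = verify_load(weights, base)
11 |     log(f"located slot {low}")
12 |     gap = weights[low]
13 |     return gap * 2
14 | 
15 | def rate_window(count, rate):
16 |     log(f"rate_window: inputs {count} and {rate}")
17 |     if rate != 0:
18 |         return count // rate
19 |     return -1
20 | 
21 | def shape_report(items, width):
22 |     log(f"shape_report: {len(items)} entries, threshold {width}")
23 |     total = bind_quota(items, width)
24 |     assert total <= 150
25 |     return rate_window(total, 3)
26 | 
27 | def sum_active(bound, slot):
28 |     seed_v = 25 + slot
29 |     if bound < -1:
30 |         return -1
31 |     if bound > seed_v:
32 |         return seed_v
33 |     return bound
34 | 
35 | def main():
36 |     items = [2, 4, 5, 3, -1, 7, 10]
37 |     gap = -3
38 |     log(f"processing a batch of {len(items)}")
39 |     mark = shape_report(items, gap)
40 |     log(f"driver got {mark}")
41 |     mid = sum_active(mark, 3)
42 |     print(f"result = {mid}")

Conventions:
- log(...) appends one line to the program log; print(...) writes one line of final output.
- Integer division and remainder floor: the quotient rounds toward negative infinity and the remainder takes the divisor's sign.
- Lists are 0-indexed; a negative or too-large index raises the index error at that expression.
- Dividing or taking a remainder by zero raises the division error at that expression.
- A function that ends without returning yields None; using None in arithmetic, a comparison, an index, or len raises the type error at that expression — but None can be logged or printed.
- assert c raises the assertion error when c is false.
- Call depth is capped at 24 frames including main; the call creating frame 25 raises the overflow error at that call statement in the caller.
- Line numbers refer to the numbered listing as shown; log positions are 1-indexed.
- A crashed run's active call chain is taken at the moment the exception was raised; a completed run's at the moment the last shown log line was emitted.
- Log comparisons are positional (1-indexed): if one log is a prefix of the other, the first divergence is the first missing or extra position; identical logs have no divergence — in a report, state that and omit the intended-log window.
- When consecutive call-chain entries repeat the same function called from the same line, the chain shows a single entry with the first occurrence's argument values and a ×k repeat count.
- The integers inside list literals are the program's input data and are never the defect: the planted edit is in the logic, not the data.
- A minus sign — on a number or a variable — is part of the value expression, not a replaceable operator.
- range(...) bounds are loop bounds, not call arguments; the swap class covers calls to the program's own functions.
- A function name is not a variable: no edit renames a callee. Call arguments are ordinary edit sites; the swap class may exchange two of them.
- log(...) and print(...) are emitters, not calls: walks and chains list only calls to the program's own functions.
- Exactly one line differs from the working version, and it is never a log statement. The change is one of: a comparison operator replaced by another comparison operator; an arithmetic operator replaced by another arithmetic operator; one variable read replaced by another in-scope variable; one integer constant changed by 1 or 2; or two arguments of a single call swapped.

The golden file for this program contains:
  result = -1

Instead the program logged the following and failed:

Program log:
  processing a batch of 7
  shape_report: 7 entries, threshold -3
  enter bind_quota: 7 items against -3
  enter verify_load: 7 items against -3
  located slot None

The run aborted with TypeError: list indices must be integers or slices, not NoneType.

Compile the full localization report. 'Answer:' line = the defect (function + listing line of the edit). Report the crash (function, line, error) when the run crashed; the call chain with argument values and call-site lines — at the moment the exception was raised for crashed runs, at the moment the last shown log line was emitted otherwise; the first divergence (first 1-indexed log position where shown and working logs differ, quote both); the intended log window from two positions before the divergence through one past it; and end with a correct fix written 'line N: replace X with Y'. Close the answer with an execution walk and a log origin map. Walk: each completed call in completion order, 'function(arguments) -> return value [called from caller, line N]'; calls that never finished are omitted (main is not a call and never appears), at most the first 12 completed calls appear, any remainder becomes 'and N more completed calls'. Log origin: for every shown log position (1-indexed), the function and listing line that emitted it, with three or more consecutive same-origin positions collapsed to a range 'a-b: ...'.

Answer: the defect is in main at line 37.
Key fact: The earliest visible damage is log position 2 — 'shape_report: 7 entries, threshold -3' rather than the intended 'shape_report: 7 entries, threshold -1'.
Crash: bind_quota, line 12, TypeError.
Call chain: main -> shape_report([2, 4, 5, 3, -1, 7, 10], -3) (called at line 39) -> bind_quota([2, 4, 5, 3, -1, 7, 10], -3) (called at line 23).
First divergence: position 2 — the shown line 'shape_report: 7 entries, threshold -3' should read 'shape_report: 7 entries, threshold -1'.
Intended log window:
  1: processing a batch of 7
  2: shape_report: 7 entries, threshold -1
  3: enter bind_quota: 7 items against -1
Execution walk:
  verify_load([2, 4, 5, 3, -1, 7, 10], -3) -> None  [called from bind_quota, line 10]
Origin of each log line:
  1: emitted by main (line 38)
  2: emitted by shape_report (line 22)
  3: emitted by bind_quota (line 9)
  4: emitted by verify_load (line 2)
  5: emitted by bind_quota (line 11)
A correct fix: line 37: replace `-3` with `-1`.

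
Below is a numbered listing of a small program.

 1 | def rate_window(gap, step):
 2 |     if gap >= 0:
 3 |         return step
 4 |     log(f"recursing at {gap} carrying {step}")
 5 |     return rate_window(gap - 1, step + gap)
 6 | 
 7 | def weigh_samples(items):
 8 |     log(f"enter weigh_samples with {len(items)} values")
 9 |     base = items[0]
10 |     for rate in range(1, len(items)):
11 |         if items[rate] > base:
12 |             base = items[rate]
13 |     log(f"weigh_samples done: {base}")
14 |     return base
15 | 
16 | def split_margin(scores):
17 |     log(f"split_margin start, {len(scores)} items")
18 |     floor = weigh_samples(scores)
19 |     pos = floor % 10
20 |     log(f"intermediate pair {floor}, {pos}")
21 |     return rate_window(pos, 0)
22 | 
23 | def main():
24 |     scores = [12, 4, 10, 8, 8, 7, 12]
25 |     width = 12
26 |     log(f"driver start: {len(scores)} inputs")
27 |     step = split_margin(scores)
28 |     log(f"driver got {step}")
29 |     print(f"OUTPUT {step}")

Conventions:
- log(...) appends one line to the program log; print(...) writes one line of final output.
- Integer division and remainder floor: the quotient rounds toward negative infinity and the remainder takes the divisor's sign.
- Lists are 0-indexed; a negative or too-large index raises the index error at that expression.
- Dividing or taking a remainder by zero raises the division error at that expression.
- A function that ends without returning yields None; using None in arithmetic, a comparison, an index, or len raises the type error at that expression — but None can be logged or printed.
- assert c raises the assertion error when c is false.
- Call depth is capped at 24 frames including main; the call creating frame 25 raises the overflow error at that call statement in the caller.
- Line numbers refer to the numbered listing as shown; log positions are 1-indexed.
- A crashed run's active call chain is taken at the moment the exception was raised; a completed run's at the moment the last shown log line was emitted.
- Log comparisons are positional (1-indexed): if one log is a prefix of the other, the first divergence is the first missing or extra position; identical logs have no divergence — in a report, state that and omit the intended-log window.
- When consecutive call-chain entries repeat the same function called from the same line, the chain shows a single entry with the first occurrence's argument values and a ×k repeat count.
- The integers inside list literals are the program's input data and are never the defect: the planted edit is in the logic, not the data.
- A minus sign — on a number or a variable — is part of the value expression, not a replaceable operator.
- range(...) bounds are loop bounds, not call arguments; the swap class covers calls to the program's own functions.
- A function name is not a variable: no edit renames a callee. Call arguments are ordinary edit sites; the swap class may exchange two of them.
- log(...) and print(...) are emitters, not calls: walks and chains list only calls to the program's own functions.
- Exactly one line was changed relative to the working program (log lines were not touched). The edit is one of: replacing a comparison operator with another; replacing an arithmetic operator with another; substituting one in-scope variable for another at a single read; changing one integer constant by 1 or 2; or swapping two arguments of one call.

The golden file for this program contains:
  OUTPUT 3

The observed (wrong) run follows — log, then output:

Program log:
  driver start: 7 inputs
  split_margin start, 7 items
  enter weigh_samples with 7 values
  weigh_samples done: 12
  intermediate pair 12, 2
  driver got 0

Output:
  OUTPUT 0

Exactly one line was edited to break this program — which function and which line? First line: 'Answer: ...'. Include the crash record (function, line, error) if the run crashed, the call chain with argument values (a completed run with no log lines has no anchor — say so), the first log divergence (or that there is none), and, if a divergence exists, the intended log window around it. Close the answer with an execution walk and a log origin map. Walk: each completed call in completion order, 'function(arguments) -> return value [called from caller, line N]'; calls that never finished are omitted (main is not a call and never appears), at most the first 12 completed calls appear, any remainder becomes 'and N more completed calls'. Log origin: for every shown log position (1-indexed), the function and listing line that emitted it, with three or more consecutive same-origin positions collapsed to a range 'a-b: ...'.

Answer: the defect is in rate_window at line 2.
Key fact: Log line 6 is where behavior first shows: 'driver got 0' appears instead of 'recursing at 2 carrying 0'.
Call chain: main.
First divergence: position 6 — shown 'driver got 0', intended 'recursing at 2 carrying 0'.
Intended log window:
  4: weigh_samples done: 12
  5: intermediate pair 12, 2
  6: recursing at 2 carrying 0
  7: recursing at 1 carrying 2
Execution walk:
  weigh_samples([12, 4, 10, 8, 8, 7, 12]) -> 12  [called from split_margin, line 18]
  rate_window(2, 0) -> 0  [called from split_margin, line 21]
  split_margin([12, 4, 10, 8, 8, 7, 12]) -> 0  [called from main, line 27]
Log origins:
  1: from main, line 26
  2: from split_margin, line 17
  3: from weigh_samples, line 8
  4: from weigh_samples, line 13
  5: from split_margin, line 20
  6: from main, line 28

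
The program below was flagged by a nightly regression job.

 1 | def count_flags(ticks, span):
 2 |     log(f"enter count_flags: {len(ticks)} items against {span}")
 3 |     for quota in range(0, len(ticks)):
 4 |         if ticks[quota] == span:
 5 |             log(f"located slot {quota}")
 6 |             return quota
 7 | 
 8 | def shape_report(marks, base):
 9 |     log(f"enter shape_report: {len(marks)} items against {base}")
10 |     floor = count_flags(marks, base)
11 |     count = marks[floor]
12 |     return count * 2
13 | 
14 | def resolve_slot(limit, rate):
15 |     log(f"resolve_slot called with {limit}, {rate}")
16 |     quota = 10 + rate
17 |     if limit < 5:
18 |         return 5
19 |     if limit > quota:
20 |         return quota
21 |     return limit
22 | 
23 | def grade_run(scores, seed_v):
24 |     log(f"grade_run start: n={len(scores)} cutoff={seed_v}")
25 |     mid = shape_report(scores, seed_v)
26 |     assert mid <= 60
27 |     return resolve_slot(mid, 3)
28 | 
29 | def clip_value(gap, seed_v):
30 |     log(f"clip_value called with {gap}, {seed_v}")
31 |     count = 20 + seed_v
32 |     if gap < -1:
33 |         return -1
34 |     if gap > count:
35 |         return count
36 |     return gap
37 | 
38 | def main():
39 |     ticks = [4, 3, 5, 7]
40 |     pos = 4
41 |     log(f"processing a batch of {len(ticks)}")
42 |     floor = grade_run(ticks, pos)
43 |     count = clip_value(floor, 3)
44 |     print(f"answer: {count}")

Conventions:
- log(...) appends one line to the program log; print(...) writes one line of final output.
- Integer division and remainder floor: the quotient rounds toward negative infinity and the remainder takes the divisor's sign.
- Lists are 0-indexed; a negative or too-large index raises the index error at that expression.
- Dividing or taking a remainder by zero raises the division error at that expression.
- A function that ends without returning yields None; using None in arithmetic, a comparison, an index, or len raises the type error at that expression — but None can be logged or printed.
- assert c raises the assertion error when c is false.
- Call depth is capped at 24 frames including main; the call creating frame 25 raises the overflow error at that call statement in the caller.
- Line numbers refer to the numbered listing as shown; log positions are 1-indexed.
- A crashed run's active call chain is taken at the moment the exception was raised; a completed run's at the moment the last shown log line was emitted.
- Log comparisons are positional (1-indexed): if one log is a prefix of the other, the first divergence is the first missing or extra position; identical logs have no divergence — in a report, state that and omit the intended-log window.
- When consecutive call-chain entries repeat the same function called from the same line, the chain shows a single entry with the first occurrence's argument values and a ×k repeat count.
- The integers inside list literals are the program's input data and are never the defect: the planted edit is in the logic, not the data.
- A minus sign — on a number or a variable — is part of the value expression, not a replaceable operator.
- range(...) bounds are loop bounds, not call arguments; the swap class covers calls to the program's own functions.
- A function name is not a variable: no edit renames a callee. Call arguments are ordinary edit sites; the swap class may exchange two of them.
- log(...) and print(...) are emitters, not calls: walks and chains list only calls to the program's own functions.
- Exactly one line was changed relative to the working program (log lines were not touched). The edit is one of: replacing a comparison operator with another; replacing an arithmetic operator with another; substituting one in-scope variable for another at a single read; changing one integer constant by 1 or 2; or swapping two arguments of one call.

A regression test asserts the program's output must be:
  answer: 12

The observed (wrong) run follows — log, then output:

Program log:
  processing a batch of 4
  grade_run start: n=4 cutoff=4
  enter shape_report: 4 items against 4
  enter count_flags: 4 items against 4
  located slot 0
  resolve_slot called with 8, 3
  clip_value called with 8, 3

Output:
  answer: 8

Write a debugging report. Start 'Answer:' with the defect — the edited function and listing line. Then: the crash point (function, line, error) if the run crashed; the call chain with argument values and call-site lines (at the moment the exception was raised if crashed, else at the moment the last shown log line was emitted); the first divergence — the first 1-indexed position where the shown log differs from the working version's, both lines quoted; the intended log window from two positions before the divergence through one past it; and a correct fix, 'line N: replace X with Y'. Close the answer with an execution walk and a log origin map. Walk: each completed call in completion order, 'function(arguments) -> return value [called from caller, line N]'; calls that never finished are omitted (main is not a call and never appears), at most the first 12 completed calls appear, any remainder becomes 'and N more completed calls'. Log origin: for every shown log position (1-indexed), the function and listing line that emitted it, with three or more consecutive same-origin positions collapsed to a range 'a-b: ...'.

Answer: the defect is in shape_report at line 12.
Key fact: The earliest visible damage is log position 6 — 'resolve_slot called with 8, 3' rather than the intended 'resolve_slot called with 12, 3'.
Call chain: main -> clip_value(8, 3) (called at line 43).
First divergence: position 6 — shown 'resolve_slot called with 8, 3', intended 'resolve_slot called with 12, 3'.
Intended log window:
  4: enter count_flags: 4 items against 4
  5: located slot 0
  6: resolve_slot called with 12, 3
  7: clip_value called with 12, 3
Execution walk:
  count_flags([4, 3, 5, 7], 4) -> 0  [called from shape_report, line 10]
  shape_report([4, 3, 5, 7], 4) -> 8  [called from grade_run, line 25]
  resolve_slot(8, 3) -> 8  [called from grade_run, line 27]
  grade_run([4, 3, 5, 7], 4) -> 8  [called from main, line 42]
  clip_value(8, 3) -> 8  [called from main, line 43]
Log origin:
  1: emitted by main (line 41)
  2: emitted by grade_run (line 24)
  3: emitted by shape_report (line 9)
  4: emitted by count_flags (line 2)
  5: emitted by count_flags (line 5)
  6: emitted by resolve_slot (line 15)
  7: emitted by clip_value (line 30)
A correct fix: line 12: replace `2` with `3`.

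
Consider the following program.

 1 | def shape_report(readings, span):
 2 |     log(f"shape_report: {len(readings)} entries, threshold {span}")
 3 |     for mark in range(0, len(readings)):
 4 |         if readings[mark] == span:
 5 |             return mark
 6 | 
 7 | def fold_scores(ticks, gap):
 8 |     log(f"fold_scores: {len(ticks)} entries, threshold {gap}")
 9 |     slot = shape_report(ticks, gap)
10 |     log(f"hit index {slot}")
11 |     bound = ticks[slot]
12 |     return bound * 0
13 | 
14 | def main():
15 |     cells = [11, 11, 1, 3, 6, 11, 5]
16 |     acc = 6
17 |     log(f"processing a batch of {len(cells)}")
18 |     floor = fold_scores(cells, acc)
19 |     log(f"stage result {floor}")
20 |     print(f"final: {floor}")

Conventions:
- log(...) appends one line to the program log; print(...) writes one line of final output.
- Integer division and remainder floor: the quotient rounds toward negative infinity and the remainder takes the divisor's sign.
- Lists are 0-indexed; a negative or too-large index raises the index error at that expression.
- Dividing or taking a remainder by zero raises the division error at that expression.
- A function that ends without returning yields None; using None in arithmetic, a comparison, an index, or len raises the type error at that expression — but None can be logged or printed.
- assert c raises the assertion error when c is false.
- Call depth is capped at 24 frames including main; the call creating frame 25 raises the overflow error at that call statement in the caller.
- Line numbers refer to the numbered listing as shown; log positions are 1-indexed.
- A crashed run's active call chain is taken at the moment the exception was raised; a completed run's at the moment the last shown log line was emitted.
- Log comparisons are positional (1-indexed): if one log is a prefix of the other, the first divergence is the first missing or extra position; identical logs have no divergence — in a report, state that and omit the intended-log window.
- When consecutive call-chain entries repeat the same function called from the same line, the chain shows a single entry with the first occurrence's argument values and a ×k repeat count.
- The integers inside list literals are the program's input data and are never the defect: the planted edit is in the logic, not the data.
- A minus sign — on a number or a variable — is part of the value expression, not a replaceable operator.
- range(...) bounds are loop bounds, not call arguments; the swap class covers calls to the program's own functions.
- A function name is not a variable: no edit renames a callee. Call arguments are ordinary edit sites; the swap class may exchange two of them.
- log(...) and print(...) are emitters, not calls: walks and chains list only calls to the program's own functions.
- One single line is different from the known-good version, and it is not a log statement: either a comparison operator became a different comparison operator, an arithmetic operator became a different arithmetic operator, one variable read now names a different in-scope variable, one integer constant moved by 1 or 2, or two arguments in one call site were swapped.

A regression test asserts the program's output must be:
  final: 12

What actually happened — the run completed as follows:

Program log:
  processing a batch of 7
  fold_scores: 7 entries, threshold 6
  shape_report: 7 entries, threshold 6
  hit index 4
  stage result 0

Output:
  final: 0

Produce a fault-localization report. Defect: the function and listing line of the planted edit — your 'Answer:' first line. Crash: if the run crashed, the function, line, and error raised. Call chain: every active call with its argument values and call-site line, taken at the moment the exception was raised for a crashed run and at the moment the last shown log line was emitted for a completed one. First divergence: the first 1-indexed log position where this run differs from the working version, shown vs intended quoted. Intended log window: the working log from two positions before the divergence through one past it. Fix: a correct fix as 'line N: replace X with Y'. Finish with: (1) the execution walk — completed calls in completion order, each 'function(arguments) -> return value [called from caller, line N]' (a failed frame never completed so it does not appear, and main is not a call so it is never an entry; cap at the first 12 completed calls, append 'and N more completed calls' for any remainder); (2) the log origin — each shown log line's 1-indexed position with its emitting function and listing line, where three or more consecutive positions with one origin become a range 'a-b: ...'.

Answer: the defect is in fold_scores at line 12.
The tell: The log first diverges at position 5: the faulty run prints 'stage result 0' where the working version prints 'stage result 12'.
Call chain: main.
First divergence: position 5; shown 'stage result 0' vs intended 'stage result 12'.
Intended log window:
  3: shape_report: 7 entries, threshold 6
  4: hit index 4
  5: stage result 12
Execution walk:
  shape_report([11, 11, 1, 3, 6, 11, 5], 6) -> 4  [called from fold_scores, line 9]
  fold_scores([11, 11, 1, 3, 6, 11, 5], 6) -> 0  [called from main, line 18]
Log origin:
  1: from main, line 17
  2: from fold_scores, line 8
  3: from shape_report, line 2
  4: from fold_scores, line 10
  5: from main, line 19
A correct fix: line 12: replace `0` with `2`.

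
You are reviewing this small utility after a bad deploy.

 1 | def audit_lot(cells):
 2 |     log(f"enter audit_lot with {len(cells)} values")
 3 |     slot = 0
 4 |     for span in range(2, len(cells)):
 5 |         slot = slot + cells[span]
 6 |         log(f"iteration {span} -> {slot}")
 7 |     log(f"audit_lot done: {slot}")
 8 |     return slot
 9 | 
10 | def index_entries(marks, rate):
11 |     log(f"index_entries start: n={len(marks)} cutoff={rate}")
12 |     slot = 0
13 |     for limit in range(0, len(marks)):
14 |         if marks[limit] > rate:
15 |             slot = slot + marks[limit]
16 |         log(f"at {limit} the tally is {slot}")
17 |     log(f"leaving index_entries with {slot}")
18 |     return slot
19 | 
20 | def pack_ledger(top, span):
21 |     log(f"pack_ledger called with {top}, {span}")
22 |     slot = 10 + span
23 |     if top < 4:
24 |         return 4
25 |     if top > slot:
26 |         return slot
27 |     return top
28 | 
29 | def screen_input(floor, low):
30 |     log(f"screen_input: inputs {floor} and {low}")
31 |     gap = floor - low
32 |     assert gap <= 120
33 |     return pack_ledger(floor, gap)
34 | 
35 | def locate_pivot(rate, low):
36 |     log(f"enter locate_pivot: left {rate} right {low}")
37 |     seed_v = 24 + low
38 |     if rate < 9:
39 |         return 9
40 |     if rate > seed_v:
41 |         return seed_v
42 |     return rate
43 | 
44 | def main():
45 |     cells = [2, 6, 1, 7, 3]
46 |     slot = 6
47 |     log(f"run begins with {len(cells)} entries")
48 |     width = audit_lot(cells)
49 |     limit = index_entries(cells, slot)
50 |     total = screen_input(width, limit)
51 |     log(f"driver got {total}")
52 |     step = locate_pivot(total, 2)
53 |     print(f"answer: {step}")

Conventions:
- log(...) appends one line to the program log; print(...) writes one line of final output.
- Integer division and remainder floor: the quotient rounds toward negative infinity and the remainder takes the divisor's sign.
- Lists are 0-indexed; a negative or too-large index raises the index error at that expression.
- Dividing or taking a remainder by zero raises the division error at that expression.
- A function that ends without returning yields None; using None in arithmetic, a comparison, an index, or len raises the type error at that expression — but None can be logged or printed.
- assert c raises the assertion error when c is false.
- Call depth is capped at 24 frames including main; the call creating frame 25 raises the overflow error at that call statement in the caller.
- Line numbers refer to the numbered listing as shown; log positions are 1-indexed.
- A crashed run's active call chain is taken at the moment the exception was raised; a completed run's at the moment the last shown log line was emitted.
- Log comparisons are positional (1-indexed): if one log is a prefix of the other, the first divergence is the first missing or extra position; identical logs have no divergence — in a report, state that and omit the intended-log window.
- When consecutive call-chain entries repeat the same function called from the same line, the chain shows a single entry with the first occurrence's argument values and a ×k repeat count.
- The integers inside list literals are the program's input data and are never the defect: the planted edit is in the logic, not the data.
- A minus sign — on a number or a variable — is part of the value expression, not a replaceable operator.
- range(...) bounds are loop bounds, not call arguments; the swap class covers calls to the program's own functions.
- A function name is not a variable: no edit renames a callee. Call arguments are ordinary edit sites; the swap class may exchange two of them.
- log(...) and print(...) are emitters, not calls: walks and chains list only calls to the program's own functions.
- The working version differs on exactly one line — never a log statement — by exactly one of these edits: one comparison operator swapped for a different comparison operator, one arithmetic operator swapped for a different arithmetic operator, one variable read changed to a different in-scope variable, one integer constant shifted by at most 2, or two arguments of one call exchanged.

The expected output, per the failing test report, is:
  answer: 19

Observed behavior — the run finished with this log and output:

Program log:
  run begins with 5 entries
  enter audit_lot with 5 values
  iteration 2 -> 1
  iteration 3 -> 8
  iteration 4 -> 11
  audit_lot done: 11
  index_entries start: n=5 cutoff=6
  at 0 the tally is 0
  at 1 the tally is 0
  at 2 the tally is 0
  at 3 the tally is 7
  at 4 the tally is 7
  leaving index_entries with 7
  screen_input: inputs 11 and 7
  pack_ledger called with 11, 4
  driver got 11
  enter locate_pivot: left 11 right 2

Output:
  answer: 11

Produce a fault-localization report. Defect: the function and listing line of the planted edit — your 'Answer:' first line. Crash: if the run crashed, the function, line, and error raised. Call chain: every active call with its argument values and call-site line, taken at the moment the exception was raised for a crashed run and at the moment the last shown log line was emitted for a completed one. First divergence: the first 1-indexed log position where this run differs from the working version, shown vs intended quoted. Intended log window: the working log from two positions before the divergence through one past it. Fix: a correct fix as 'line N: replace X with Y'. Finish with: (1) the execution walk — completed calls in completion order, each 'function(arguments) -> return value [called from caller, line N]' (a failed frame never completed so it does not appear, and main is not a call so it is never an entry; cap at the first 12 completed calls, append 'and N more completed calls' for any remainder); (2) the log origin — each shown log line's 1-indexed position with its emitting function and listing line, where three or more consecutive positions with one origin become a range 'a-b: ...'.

Answer: the defect is in audit_lot at line 4.
Key observation: At log position 3 the runs split — shown 'iteration 2 -> 1', but the working version logs 'iteration 0 -> 2'.
Call chain: main -> locate_pivot(11, 2) (called at line 52).
First divergence: position 3 — shown 'iteration 2 -> 1', intended 'iteration 0 -> 2'.
Intended log window:
  1: run begins with 5 entries
  2: enter audit_lot with 5 values
  3: iteration 0 -> 2
  4: iteration 1 -> 8
Execution walk:
  audit_lot([2, 6, 1, 7, 3]) -> 11  [called from main, line 48]
  index_entries([2, 6, 1, 7, 3], 6) -> 7  [called from main, line 49]
  pack_ledger(11, 4) -> 11  [called from screen_input, line 33]
  screen_input(11, 7) -> 11  [called from main, line 50]
  locate_pivot(11, 2) -> 11  [called from main, line 52]
Log origin:
  1: emitted by main (line 47)
  2: emitted by audit_lot (line 2)
  3-5: emitted by audit_lot (line 6)
  6: emitted by audit_lot (line 7)
  7: emitted by index_entries (line 11)
  8-12: emitted by index_entries (line 16)
  13: emitted by index_entries (line 17)
  14: emitted by screen_input (line 30)
  15: emitted by pack_ledger (line 21)
  16: emitted by main (line 51)
  17: emitted by locate_pivot (line 36)
A correct fix: line 4: replace `2` with `0`.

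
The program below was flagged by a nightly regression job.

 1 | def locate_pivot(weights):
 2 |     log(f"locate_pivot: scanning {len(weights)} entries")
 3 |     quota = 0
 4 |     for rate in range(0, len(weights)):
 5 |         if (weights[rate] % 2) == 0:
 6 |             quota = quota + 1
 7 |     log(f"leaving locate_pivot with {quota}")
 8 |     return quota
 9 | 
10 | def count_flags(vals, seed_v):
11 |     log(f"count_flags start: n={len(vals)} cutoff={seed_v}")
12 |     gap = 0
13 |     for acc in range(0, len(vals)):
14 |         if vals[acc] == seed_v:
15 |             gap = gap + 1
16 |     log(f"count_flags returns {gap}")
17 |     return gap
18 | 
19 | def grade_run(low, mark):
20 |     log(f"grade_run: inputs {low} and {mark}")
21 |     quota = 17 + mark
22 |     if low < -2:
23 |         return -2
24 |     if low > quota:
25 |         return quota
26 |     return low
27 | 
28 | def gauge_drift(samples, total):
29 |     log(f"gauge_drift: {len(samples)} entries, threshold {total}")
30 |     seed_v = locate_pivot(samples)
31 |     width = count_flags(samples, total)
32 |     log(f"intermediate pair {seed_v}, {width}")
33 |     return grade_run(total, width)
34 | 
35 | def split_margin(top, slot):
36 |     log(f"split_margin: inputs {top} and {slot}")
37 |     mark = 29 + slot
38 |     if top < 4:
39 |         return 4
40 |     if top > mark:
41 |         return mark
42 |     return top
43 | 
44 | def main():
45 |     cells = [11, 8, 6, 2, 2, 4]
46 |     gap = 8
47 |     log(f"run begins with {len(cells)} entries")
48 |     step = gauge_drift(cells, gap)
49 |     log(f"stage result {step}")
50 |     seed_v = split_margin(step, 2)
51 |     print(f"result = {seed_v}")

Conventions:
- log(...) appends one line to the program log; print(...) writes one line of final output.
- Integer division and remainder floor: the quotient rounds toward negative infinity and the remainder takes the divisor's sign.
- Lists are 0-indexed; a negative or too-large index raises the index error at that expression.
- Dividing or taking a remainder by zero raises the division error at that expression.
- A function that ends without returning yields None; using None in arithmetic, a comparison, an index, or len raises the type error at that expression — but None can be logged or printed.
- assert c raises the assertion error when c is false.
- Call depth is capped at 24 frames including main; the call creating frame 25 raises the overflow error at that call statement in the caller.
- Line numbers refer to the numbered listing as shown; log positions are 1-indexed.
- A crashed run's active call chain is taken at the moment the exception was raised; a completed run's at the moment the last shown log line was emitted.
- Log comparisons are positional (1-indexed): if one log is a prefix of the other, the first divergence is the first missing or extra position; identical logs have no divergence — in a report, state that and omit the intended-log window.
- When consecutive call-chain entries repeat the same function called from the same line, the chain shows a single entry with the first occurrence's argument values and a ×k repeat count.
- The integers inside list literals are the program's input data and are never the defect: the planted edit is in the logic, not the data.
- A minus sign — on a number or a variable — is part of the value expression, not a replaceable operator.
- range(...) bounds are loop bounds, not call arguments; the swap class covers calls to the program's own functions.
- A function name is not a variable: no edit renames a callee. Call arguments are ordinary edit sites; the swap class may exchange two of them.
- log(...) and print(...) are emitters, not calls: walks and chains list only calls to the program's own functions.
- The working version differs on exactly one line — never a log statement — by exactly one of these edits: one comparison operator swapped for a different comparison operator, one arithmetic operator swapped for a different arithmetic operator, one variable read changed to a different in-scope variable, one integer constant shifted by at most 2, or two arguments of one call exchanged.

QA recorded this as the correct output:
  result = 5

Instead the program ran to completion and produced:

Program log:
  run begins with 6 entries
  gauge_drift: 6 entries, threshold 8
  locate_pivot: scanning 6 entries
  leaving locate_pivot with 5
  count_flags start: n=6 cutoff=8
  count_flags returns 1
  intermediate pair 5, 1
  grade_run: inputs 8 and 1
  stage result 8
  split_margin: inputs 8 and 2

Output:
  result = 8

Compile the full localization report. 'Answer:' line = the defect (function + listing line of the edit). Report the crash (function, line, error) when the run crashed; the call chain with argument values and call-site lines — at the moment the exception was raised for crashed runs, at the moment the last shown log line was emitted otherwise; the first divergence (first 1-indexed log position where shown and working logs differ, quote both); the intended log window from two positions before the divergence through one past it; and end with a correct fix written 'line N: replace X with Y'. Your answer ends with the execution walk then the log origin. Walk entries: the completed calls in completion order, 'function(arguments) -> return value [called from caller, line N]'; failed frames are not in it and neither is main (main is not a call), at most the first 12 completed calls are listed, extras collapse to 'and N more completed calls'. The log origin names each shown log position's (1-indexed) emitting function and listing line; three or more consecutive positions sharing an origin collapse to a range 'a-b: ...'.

Answer: the defect is in gauge_drift at line 33.
Key fact: Everything matches until log position 8, which reads 'grade_run: inputs 8 and 1' in place of 'grade_run: inputs 5 and 1'.
Call chain: main -> split_margin(8, 2) (called at line 50).
First divergence: position 8 — the shown line 'grade_run: inputs 8 and 1' should read 'grade_run: inputs 5 and 1'.
Intended log window:
  6: count_flags returns 1
  7: intermediate pair 5, 1
  8: grade_run: inputs 5 and 1
  9: stage result 5
Execution walk:
  locate_pivot([11, 8, 6, 2, 2, 4]) -> 5  [called from gauge_drift, line 30]
  count_flags([11, 8, 6, 2, 2, 4], 8) -> 1  [called from gauge_drift, line 31]
  grade_run(8, 1) -> 8  [called from gauge_drift, line 33]
  gauge_drift([11, 8, 6, 2, 2, 4], 8) -> 8  [called from main, line 48]
  split_margin(8, 2) -> 8  [called from main, line 50]
Log origin:
  1: emitted by main (line 47)
  2: emitted by gauge_drift (line 29)
  3: emitted by locate_pivot (line 2)
  4: emitted by locate_pivot (line 7)
  5: emitted by count_flags (line 11)
  6: emitted by count_flags (line 16)
  7: emitted by gauge_drift (line 32)
  8: emitted by grade_run (line 20)
  9: emitted by main (line 49)
  10: emitted by split_margin (line 36)
A correct fix: line 33: replace `total` with `seed_v`.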